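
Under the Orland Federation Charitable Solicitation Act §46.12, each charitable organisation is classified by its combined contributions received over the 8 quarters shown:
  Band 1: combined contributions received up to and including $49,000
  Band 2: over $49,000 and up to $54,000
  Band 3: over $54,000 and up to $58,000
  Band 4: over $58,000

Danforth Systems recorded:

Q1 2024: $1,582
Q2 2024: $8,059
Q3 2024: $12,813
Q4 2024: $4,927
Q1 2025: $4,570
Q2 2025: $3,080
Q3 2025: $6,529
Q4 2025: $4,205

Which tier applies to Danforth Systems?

Combined contributions received: $1,582 + $8,059 + $12,813 + $4,927 + $4,570 + $3,080 + $6,529 + $4,205 = $45,765.
$45,765 ≤ $49,000, so Band 1 applies.

Band 1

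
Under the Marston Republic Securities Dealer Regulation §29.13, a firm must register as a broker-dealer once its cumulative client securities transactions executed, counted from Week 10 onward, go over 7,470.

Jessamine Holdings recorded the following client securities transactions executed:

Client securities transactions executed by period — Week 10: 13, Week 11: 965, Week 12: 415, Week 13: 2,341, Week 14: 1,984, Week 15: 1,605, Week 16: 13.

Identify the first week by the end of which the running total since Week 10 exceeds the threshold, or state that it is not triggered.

Not triggered

Through Week 10: 13
Through Week 11: 978
Through Week 12: 1,393
Through Week 13: 3,734
Through Week 14: 5,718
Through Week 15: 7,323
Through Week 16: 7,336
Final cumulative total 7,336 ≤ 7,470; the threshold is never exceeded.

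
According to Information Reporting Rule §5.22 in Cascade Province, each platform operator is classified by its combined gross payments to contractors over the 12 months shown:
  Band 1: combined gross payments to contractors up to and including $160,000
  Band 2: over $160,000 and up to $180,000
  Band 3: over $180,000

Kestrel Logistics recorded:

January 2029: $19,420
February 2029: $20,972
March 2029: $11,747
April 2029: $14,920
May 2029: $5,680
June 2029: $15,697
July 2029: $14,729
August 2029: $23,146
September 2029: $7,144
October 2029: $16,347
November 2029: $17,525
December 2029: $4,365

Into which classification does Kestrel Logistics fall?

Band 2

Combined gross payments to contractors: $19,420 + $20,972 + $11,747 + $14,920 + $5,680 + $15,697 + $14,729 + $23,146 + $7,144 + $16,347 + $17,525 + $4,365 = $171,692.
$160,000 < $171,692 ≤ $180,000, so Band 2 applies.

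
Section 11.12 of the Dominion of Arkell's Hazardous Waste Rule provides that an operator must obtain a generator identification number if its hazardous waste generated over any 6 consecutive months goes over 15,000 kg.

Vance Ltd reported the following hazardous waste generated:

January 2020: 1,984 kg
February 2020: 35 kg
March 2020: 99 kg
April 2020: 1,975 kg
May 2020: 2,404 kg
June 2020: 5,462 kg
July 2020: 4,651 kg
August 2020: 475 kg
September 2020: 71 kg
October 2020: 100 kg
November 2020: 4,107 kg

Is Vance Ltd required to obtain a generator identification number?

January 2020–June 2020: 1,984 kg + 35 kg + 99 kg + 1,975 kg + 2,404 kg + 5,462 kg = 11,959 kg (under)
February 2020–July 2020: 35 kg + 99 kg + 1,975 kg + 2,404 kg + 5,462 kg + 4,651 kg = 14,626 kg (under)
March 2020–August 2020: 99 kg + 1,975 kg + 2,404 kg + 5,462 kg + 4,651 kg + 475 kg = 15,066 kg (over)
April 2020–September 2020: 1,975 kg + 2,404 kg + 5,462 kg + 4,651 kg + 475 kg + 71 kg = 15,038 kg (over)
May 2020–October 2020: 2,404 kg + 5,462 kg + 4,651 kg + 475 kg + 71 kg + 100 kg = 13,163 kg (under)
June 2020–November 2020: 5,462 kg + 4,651 kg + 475 kg + 71 kg + 100 kg + 4,107 kg = 14,866 kg (under)
At least one window exceeds 15,000 kg.

Yes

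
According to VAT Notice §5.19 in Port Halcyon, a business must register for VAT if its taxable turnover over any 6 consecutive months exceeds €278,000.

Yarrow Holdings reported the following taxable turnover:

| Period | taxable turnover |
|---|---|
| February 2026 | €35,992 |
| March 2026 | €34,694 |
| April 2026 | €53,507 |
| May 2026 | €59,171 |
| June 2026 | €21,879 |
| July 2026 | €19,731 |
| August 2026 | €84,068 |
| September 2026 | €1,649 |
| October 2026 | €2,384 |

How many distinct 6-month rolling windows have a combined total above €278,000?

February 2026–July 2026: €35,992 + €34,694 + €53,507 + €59,171 + €21,879 + €19,731 = €224,974 (under)
March 2026–August 2026: €34,694 + €53,507 + €59,171 + €21,879 + €19,731 + €84,068 = €273,050 (under)
April 2026–September 2026: €53,507 + €59,171 + €21,879 + €19,731 + €84,068 + €1,649 = €240,005 (under)
May 2026–October 2026: €59,171 + €21,879 + €19,731 + €84,068 + €1,649 + €2,384 = €188,882 (under)
0 windows exceed the threshold.

0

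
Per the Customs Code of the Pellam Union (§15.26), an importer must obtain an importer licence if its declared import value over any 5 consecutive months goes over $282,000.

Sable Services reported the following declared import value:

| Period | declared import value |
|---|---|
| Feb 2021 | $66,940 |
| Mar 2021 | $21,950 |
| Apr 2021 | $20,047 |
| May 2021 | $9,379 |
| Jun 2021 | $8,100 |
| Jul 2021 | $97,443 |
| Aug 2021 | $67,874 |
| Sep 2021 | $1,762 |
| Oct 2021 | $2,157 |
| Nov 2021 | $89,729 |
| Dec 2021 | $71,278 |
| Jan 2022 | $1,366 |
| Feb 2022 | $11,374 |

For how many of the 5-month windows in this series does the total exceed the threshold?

Feb 2021–Jun 2021: $66,940 + $21,950 + $20,047 + $9,379 + $8,100 = $126,416 (under)
Mar 2021–Jul 2021: $21,950 + $20,047 + $9,379 + $8,100 + $97,443 = $156,919 (under)
Apr 2021–Aug 2021: $20,047 + $9,379 + $8,100 + $97,443 + $67,874 = $202,843 (under)
May 2021–Sep 2021: $9,379 + $8,100 + $97,443 + $67,874 + $1,762 = $184,558 (under)
Jun 2021–Oct 2021: $8,100 + $97,443 + $67,874 + $1,762 + $2,157 = $177,336 (under)
Jul 2021–Nov 2021: $97,443 + $67,874 + $1,762 + $2,157 + $89,729 = $258,965 (under)
Aug 2021–Dec 2021: $67,874 + $1,762 + $2,157 + $89,729 + $71,278 = $232,800 (under)
Sep 2021–Jan 2022: $1,762 + $2,157 + $89,729 + $71,278 + $1,366 = $166,292 (under)
Oct 2021–Feb 2022: $2,157 + $89,729 + $71,278 + $1,366 + $11,374 = $175,904 (under)
0 windows exceed the threshold.

0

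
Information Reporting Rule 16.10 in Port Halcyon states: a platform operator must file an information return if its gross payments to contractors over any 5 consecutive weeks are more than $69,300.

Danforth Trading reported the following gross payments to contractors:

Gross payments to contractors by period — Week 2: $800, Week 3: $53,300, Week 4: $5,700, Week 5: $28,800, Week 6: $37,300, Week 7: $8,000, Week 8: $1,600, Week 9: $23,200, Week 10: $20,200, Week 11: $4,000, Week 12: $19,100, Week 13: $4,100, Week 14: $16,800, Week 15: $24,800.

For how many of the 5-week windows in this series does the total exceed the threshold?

6

Week 2–Week 6: $800 + $53,300 + $5,700 + $28,800 + $37,300 = $125,900 (over)
Week 3–Week 7: $53,300 + $5,700 + $28,800 + $37,300 + $8,000 = $133,100 (over)
Week 4–Week 8: $5,700 + $28,800 + $37,300 + $8,000 + $1,600 = $81,400 (over)
Week 5–Week 9: $28,800 + $37,300 + $8,000 + $1,600 + $23,200 = $98,900 (over)
Week 6–Week 10: $37,300 + $8,000 + $1,600 + $23,200 + $20,200 = $90,300 (over)
Week 7–Week 11: $8,000 + $1,600 + $23,200 + $20,200 + $4,000 = $57,000 (under)
Week 8–Week 12: $1,600 + $23,200 + $20,200 + $4,000 + $19,100 = $68,100 (under)
Week 9–Week 13: $23,200 + $20,200 + $4,000 + $19,100 + $4,100 = $70,600 (over)
Week 10–Week 14: $20,200 + $4,000 + $19,100 + $4,100 + $16,800 = $64,200 (under)
Week 11–Week 15: $4,000 + $19,100 + $4,100 + $16,800 + $24,800 = $68,800 (under)
6 windows exceed the threshold.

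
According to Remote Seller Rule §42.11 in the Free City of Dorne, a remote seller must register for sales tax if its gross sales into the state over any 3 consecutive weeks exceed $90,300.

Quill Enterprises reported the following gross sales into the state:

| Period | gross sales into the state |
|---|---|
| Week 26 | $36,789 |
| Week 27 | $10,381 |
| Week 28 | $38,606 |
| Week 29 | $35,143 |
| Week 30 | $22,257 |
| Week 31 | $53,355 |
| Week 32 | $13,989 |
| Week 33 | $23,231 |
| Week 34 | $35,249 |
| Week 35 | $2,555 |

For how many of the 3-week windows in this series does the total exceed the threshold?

3

Week 26–Week 28: $36,789 + $10,381 + $38,606 = $85,776 (under)
Week 27–Week 29: $10,381 + $38,606 + $35,143 = $84,130 (under)
Week 28–Week 30: $38,606 + $35,143 + $22,257 = $96,006 (over)
Week 29–Week 31: $35,143 + $22,257 + $53,355 = $110,755 (over)
Week 30–Week 32: $22,257 + $53,355 + $13,989 = $89,601 (under)
Week 31–Week 33: $53,355 + $13,989 + $23,231 = $90,575 (over)
Week 32–Week 34: $13,989 + $23,231 + $35,249 = $72,469 (under)
Week 33–Week 35: $23,231 + $35,249 + $2,555 = $61,035 (under)
3 windows exceed the threshold.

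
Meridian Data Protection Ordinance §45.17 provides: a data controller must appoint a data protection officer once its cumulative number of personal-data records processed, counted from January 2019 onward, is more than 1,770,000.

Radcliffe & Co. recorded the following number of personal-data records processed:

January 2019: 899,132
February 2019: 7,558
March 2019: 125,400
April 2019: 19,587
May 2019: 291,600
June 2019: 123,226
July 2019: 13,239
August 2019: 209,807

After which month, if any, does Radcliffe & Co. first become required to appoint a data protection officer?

Through January 2019: 899,132
Through February 2019: 906,690
Through March 2019: 1,032,090
Through April 2019: 1,051,677
Through May 2019: 1,343,277
Through June 2019: 1,466,503
Through July 2019: 1,479,742
Through August 2019: 1,689,549
Final cumulative total 1,689,549 ≤ 1,770,000; the threshold is never exceeded.

Not triggered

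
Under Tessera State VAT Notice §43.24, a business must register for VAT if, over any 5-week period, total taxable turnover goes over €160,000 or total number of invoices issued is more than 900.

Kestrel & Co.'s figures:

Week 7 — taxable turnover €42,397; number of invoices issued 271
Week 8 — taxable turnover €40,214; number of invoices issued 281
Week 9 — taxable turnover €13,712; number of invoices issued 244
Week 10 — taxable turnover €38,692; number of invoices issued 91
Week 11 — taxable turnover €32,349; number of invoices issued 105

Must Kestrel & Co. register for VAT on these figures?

Yes

Total taxable turnover: €42,397 + €40,214 + €13,712 + €38,692 + €32,349 = €167,364 (> €160,000).
Total number of invoices issued: 271 + 281 + 244 + 91 + 105 = 992 (> 900).
The test is 'or': at least one threshold is exceeded.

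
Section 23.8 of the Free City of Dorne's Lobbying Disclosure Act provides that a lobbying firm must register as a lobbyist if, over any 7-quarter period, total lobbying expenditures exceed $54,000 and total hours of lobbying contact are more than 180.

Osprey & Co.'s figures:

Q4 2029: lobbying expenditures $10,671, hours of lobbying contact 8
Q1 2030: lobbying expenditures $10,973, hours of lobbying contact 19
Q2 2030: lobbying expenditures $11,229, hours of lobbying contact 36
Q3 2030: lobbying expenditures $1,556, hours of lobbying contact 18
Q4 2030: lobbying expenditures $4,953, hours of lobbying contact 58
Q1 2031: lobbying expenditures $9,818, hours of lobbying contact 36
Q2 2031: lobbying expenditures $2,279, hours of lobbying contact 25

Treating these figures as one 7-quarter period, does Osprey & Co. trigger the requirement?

Total lobbying expenditures: $10,671 + $10,973 + $11,229 + $1,556 + $4,953 + $9,818 + $2,279 = $51,479 (≤ $54,000).
Total hours of lobbying contact: 8 + 19 + 36 + 18 + 58 + 36 + 25 = 200 (> 180).
The test is 'and': the rule requires both, and at least one is not exceeded.

No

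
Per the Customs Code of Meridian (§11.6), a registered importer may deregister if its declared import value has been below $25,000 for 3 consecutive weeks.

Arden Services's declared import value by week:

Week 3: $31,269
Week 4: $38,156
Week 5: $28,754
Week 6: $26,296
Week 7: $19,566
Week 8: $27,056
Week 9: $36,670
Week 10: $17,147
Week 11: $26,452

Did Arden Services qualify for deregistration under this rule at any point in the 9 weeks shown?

No

Weeks below $25,000: Week 7, Week 10.
Longest run of consecutive weeks below the threshold: 1.
1 < 3, so Arden Services never became eligible.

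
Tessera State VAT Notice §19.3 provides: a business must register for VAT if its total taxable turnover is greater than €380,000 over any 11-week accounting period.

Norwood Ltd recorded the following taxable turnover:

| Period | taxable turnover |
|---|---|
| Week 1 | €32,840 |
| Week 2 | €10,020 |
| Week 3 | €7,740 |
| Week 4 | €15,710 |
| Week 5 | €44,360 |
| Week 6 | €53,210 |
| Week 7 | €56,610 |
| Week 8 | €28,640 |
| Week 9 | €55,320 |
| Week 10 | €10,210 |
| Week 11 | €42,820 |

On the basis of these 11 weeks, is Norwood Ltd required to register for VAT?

Total taxable turnover: €32,840 + €10,020 + €7,740 + €15,710 + €44,360 + €53,210 + €56,610 + €28,640 + €55,320 + €10,210 + €42,820 = €357,480.
€357,480 ≤ €380,000, so the threshold is not exceeded.

No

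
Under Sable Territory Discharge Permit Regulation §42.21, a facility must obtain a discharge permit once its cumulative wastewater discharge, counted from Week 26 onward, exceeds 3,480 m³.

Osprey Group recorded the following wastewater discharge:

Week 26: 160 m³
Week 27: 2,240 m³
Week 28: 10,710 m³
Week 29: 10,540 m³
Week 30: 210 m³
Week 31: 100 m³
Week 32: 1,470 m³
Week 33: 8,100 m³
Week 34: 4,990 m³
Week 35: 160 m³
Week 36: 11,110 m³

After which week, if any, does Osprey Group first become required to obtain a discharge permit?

Week 28

Through Week 26: 160 m³
Through Week 27: 2,400 m³
Through Week 28: 13,110 m³ ← exceeds threshold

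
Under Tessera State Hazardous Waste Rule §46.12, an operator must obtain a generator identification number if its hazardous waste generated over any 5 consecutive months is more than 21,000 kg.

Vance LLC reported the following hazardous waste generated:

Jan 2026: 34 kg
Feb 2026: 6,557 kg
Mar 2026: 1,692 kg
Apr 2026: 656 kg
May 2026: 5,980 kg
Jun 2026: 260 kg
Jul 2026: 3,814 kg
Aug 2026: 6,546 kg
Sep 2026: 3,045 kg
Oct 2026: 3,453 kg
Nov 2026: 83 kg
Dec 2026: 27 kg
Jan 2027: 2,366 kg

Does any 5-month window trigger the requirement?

No

Jan 2026–May 2026: 34 kg + 6,557 kg + 1,692 kg + 656 kg + 5,980 kg = 14,919 kg (under)
Feb 2026–Jun 2026: 6,557 kg + 1,692 kg + 656 kg + 5,980 kg + 260 kg = 15,145 kg (under)
Mar 2026–Jul 2026: 1,692 kg + 656 kg + 5,980 kg + 260 kg + 3,814 kg = 12,402 kg (under)
Apr 2026–Aug 2026: 656 kg + 5,980 kg + 260 kg + 3,814 kg + 6,546 kg = 17,256 kg (under)
May 2026–Sep 2026: 5,980 kg + 260 kg + 3,814 kg + 6,546 kg + 3,045 kg = 19,645 kg (under)
Jun 2026–Oct 2026: 260 kg + 3,814 kg + 6,546 kg + 3,045 kg + 3,453 kg = 17,118 kg (under)
Jul 2026–Nov 2026: 3,814 kg + 6,546 kg + 3,045 kg + 3,453 kg + 83 kg = 16,941 kg (under)
Aug 2026–Dec 2026: 6,546 kg + 3,045 kg + 3,453 kg + 83 kg + 27 kg = 13,154 kg (under)
Sep 2026–Jan 2027: 3,045 kg + 3,453 kg + 83 kg + 27 kg + 2,366 kg = 8,974 kg (under)
No window exceeds 21,000 kg.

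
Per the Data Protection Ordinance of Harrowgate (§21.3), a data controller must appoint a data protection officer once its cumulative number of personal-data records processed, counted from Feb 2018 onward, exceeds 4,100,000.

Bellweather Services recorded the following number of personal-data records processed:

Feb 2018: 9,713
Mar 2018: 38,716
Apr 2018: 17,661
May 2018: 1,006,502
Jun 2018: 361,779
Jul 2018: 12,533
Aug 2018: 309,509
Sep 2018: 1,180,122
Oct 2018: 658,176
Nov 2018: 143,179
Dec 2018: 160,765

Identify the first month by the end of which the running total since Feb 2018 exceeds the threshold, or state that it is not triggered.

Through Feb 2018: 9,713
Through Mar 2018: 48,429
Through Apr 2018: 66,090
Through May 2018: 1,072,592
Through Jun 2018: 1,434,371
Through Jul 2018: 1,446,904
Through Aug 2018: 1,756,413
Through Sep 2018: 2,936,535
Through Oct 2018: 3,594,711
Through Nov 2018: 3,737,890
Through Dec 2018: 3,898,655
Final cumulative total 3,898,655 ≤ 4,100,000; the threshold is never exceeded.

Not triggered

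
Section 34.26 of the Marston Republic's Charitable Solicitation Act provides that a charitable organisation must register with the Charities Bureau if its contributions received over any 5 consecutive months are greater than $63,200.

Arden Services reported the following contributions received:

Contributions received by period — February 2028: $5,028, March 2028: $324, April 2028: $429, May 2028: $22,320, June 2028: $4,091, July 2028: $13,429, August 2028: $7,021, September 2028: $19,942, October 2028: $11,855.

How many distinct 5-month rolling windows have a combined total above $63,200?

February 2028–June 2028: $5,028 + $324 + $429 + $22,320 + $4,091 = $32,192 (under)
March 2028–July 2028: $324 + $429 + $22,320 + $4,091 + $13,429 = $40,593 (under)
April 2028–August 2028: $429 + $22,320 + $4,091 + $13,429 + $7,021 = $47,290 (under)
May 2028–September 2028: $22,320 + $4,091 + $13,429 + $7,021 + $19,942 = $66,803 (over)
June 2028–October 2028: $4,091 + $13,429 + $7,021 + $19,942 + $11,855 = $56,338 (under)
1 window exceeds the threshold.

1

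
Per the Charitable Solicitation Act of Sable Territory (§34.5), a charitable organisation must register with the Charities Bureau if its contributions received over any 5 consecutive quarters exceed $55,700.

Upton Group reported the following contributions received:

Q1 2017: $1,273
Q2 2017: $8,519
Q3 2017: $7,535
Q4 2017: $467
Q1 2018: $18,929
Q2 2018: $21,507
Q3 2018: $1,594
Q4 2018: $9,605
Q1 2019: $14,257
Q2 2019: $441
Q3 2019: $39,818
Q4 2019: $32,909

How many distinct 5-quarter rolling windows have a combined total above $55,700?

Q1 2017–Q1 2018: $1,273 + $8,519 + $7,535 + $467 + $18,929 = $36,723 (under)
Q2 2017–Q2 2018: $8,519 + $7,535 + $467 + $18,929 + $21,507 = $56,957 (over)
Q3 2017–Q3 2018: $7,535 + $467 + $18,929 + $21,507 + $1,594 = $50,032 (under)
Q4 2017–Q4 2018: $467 + $18,929 + $21,507 + $1,594 + $9,605 = $52,102 (under)
Q1 2018–Q1 2019: $18,929 + $21,507 + $1,594 + $9,605 + $14,257 = $65,892 (over)
Q2 2018–Q2 2019: $21,507 + $1,594 + $9,605 + $14,257 + $441 = $47,404 (under)
Q3 2018–Q3 2019: $1,594 + $9,605 + $14,257 + $441 + $39,818 = $65,715 (over)
Q4 2018–Q4 2019: $9,605 + $14,257 + $441 + $39,818 + $32,909 = $97,030 (over)
4 windows exceed the threshold.

4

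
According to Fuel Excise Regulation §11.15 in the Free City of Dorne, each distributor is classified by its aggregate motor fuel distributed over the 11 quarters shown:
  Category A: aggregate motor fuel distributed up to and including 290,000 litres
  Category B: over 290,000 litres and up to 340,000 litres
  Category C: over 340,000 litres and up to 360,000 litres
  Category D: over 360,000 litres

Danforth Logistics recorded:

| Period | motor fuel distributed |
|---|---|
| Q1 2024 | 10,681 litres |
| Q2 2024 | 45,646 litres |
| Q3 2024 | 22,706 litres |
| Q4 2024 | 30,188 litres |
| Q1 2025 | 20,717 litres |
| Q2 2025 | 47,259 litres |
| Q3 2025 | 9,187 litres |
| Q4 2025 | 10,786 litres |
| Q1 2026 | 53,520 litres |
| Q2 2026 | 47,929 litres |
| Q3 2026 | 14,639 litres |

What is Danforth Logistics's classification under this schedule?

Category B

Aggregate motor fuel distributed: 10,681 litres + 45,646 litres + 22,706 litres + 30,188 litres + 20,717 litres + 47,259 litres + 9,187 litres + 10,786 litres + 53,520 litres + 47,929 litres + 14,639 litres = 313,258 litres.
290,000 litres < 313,258 litres ≤ 340,000 litres, so Category B applies.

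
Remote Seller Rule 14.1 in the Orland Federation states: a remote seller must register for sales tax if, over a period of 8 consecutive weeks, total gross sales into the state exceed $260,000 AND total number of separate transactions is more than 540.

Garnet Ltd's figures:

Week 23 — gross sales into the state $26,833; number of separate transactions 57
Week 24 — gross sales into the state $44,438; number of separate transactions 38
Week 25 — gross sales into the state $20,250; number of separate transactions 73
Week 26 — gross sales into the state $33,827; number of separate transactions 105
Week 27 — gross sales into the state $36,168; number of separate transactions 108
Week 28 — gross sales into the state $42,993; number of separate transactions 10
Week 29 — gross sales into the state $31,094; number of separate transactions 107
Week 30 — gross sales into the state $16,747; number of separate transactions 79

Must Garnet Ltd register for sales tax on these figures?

No

Total gross sales into the state: $26,833 + $44,438 + $20,250 + $33,827 + $36,168 + $42,993 + $31,094 + $16,747 = $252,350 (≤ $260,000).
Total number of separate transactions: 57 + 38 + 73 + 105 + 108 + 10 + 107 + 79 = 577 (> 540).
The test is 'and': the rule requires both, and at least one is not exceeded.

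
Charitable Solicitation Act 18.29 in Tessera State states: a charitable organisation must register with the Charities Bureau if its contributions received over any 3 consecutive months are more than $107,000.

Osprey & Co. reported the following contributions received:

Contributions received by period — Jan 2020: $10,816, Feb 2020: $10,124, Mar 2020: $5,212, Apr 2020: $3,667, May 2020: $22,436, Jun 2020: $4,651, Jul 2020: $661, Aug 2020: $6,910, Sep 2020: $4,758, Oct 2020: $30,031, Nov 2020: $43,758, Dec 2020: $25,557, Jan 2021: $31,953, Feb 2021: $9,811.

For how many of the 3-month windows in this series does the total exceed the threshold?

0

Jan 2020–Mar 2020: $10,816 + $10,124 + $5,212 = $26,152 (under)
Feb 2020–Apr 2020: $10,124 + $5,212 + $3,667 = $19,003 (under)
Mar 2020–May 2020: $5,212 + $3,667 + $22,436 = $31,315 (under)
Apr 2020–Jun 2020: $3,667 + $22,436 + $4,651 = $30,754 (under)
May 2020–Jul 2020: $22,436 + $4,651 + $661 = $27,748 (under)
Jun 2020–Aug 2020: $4,651 + $661 + $6,910 = $12,222 (under)
Jul 2020–Sep 2020: $661 + $6,910 + $4,758 = $12,329 (under)
Aug 2020–Oct 2020: $6,910 + $4,758 + $30,031 = $41,699 (under)
Sep 2020–Nov 2020: $4,758 + $30,031 + $43,758 = $78,547 (under)
Oct 2020–Dec 2020: $30,031 + $43,758 + $25,557 = $99,346 (under)
Nov 2020–Jan 2021: $43,758 + $25,557 + $31,953 = $101,268 (under)
Dec 2020–Feb 2021: $25,557 + $31,953 + $9,811 = $67,321 (under)
0 windows exceed the threshold.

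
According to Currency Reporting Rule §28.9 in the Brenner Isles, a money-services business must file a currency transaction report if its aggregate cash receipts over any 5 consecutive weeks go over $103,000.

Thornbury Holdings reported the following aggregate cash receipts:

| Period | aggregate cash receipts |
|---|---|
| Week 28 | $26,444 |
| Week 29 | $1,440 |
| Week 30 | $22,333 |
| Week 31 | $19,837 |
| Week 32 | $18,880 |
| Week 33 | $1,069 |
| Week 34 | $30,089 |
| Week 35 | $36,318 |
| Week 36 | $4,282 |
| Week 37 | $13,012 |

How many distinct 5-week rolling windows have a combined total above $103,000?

Week 28–Week 32: $26,444 + $1,440 + $22,333 + $19,837 + $18,880 = $88,934 (under)
Week 29–Week 33: $1,440 + $22,333 + $19,837 + $18,880 + $1,069 = $63,559 (under)
Week 30–Week 34: $22,333 + $19,837 + $18,880 + $1,069 + $30,089 = $92,208 (under)
Week 31–Week 35: $19,837 + $18,880 + $1,069 + $30,089 + $36,318 = $106,193 (over)
Week 32–Week 36: $18,880 + $1,069 + $30,089 + $36,318 + $4,282 = $90,638 (under)
Week 33–Week 37: $1,069 + $30,089 + $36,318 + $4,282 + $13,012 = $84,770 (under)
1 window exceeds the threshold.

1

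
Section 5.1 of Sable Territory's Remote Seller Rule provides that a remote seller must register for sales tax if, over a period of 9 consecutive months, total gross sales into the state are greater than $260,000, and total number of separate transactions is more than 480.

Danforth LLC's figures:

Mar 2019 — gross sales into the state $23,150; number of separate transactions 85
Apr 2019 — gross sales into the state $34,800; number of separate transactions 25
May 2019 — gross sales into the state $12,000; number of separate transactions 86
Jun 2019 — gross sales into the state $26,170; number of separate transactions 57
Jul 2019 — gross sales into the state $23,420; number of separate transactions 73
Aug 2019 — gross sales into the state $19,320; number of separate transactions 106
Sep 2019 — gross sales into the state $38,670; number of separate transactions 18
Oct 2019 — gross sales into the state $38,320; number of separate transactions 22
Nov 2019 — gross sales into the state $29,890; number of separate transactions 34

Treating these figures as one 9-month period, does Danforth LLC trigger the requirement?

No

Total gross sales into the state: $23,150 + $34,800 + $12,000 + $26,170 + $23,420 + $19,320 + $38,670 + $38,320 + $29,890 = $245,740 (≤ $260,000).
Total number of separate transactions: 85 + 25 + 86 + 57 + 73 + 106 + 18 + 22 + 34 = 506 (> 480).
The test is 'and': the rule requires both, and at least one is not exceeded.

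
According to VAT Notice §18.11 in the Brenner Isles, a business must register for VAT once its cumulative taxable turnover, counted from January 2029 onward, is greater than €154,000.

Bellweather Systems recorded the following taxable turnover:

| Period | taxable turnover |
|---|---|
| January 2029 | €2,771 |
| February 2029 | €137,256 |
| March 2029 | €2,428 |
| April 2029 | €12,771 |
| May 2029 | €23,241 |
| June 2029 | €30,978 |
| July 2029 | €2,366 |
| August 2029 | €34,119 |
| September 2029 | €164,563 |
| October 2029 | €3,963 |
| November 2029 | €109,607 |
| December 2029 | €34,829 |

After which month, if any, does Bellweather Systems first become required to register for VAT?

Through January 2029: €2,771
Through February 2029: €140,027
Through March 2029: €142,455
Through April 2029: €155,226 ← exceeds threshold

April 2029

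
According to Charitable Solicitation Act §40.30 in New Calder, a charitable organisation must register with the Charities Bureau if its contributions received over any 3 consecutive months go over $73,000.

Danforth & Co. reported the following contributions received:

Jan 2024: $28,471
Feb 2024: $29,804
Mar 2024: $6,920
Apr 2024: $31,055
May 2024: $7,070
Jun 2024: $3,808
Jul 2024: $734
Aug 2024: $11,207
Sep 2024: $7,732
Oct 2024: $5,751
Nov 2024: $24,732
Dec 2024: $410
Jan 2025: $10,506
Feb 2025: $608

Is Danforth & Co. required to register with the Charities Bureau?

Jan 2024–Mar 2024: $28,471 + $29,804 + $6,920 = $65,195 (under)
Feb 2024–Apr 2024: $29,804 + $6,920 + $31,055 = $67,779 (under)
Mar 2024–May 2024: $6,920 + $31,055 + $7,070 = $45,045 (under)
Apr 2024–Jun 2024: $31,055 + $7,070 + $3,808 = $41,933 (under)
May 2024–Jul 2024: $7,070 + $3,808 + $734 = $11,612 (under)
Jun 2024–Aug 2024: $3,808 + $734 + $11,207 = $15,749 (under)
Jul 2024–Sep 2024: $734 + $11,207 + $7,732 = $19,673 (under)
Aug 2024–Oct 2024: $11,207 + $7,732 + $5,751 = $24,690 (under)
Sep 2024–Nov 2024: $7,732 + $5,751 + $24,732 = $38,215 (under)
Oct 2024–Dec 2024: $5,751 + $24,732 + $410 = $30,893 (under)
Nov 2024–Jan 2025: $24,732 + $410 + $10,506 = $35,648 (under)
Dec 2024–Feb 2025: $410 + $10,506 + $608 = $11,524 (under)
No window exceeds $73,000.

No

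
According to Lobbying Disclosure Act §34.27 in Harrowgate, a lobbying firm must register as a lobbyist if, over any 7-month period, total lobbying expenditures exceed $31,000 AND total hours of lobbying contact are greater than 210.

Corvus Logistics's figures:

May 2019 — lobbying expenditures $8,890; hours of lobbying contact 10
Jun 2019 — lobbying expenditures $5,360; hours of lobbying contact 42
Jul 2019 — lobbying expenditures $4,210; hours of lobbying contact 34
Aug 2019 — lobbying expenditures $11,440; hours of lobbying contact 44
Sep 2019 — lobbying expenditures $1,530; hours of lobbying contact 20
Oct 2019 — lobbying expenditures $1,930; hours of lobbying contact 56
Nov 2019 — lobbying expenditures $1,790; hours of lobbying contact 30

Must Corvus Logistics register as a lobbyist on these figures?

Total lobbying expenditures: $8,890 + $5,360 + $4,210 + $11,440 + $1,530 + $1,930 + $1,790 = $35,150 (> $31,000).
Total hours of lobbying contact: 10 + 42 + 34 + 44 + 20 + 56 + 30 = 236 (> 210).
The test is 'and': both thresholds are exceeded.

Yes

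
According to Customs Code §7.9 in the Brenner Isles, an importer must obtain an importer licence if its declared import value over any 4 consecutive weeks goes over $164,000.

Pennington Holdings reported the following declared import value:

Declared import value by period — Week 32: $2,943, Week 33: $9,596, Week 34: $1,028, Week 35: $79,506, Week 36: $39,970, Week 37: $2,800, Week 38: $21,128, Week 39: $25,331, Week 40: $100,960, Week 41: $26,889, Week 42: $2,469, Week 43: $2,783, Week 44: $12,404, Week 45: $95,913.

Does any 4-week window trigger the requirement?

Yes

Week 32–Week 35: $2,943 + $9,596 + $1,028 + $79,506 = $93,073 (under)
Week 33–Week 36: $9,596 + $1,028 + $79,506 + $39,970 = $130,100 (under)
Week 34–Week 37: $1,028 + $79,506 + $39,970 + $2,800 = $123,304 (under)
Week 35–Week 38: $79,506 + $39,970 + $2,800 + $21,128 = $143,404 (under)
Week 36–Week 39: $39,970 + $2,800 + $21,128 + $25,331 = $89,229 (under)
Week 37–Week 40: $2,800 + $21,128 + $25,331 + $100,960 = $150,219 (under)
Week 38–Week 41: $21,128 + $25,331 + $100,960 + $26,889 = $174,308 (over)
Week 39–Week 42: $25,331 + $100,960 + $26,889 + $2,469 = $155,649 (under)
Week 40–Week 43: $100,960 + $26,889 + $2,469 + $2,783 = $133,101 (under)
Week 41–Week 44: $26,889 + $2,469 + $2,783 + $12,404 = $44,545 (under)
Week 42–Week 45: $2,469 + $2,783 + $12,404 + $95,913 = $113,569 (under)
At least one window exceeds $164,000.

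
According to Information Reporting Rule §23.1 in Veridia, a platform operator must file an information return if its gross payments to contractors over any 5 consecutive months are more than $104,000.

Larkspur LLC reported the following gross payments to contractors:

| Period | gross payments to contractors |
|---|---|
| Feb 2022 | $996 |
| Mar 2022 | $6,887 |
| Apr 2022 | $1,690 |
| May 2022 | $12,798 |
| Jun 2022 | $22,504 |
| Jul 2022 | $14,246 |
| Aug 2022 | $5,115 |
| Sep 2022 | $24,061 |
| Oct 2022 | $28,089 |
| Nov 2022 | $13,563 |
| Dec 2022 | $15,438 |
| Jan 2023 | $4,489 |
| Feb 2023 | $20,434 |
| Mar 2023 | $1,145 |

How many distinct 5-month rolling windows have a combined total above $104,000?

Feb 2022–Jun 2022: $996 + $6,887 + $1,690 + $12,798 + $22,504 = $44,875 (under)
Mar 2022–Jul 2022: $6,887 + $1,690 + $12,798 + $22,504 + $14,246 = $58,125 (under)
Apr 2022–Aug 2022: $1,690 + $12,798 + $22,504 + $14,246 + $5,115 = $56,353 (under)
May 2022–Sep 2022: $12,798 + $22,504 + $14,246 + $5,115 + $24,061 = $78,724 (under)
Jun 2022–Oct 2022: $22,504 + $14,246 + $5,115 + $24,061 + $28,089 = $94,015 (under)
Jul 2022–Nov 2022: $14,246 + $5,115 + $24,061 + $28,089 + $13,563 = $85,074 (under)
Aug 2022–Dec 2022: $5,115 + $24,061 + $28,089 + $13,563 + $15,438 = $86,266 (under)
Sep 2022–Jan 2023: $24,061 + $28,089 + $13,563 + $15,438 + $4,489 = $85,640 (under)
Oct 2022–Feb 2023: $28,089 + $13,563 + $15,438 + $4,489 + $20,434 = $82,013 (under)
Nov 2022–Mar 2023: $13,563 + $15,438 + $4,489 + $20,434 + $1,145 = $55,069 (under)
0 windows exceed the threshold.

0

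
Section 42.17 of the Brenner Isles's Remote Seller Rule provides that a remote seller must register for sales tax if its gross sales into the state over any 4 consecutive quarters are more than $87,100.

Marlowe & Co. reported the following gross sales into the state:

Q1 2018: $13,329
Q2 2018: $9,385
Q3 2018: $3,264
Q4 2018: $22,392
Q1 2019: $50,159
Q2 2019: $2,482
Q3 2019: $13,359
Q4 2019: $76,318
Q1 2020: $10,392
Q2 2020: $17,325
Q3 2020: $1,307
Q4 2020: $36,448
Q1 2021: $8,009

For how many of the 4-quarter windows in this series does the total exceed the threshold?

Q1 2018–Q4 2018: $13,329 + $9,385 + $3,264 + $22,392 = $48,370 (under)
Q2 2018–Q1 2019: $9,385 + $3,264 + $22,392 + $50,159 = $85,200 (under)
Q3 2018–Q2 2019: $3,264 + $22,392 + $50,159 + $2,482 = $78,297 (under)
Q4 2018–Q3 2019: $22,392 + $50,159 + $2,482 + $13,359 = $88,392 (over)
Q1 2019–Q4 2019: $50,159 + $2,482 + $13,359 + $76,318 = $142,318 (over)
Q2 2019–Q1 2020: $2,482 + $13,359 + $76,318 + $10,392 = $102,551 (over)
Q3 2019–Q2 2020: $13,359 + $76,318 + $10,392 + $17,325 = $117,394 (over)
Q4 2019–Q3 2020: $76,318 + $10,392 + $17,325 + $1,307 = $105,342 (over)
Q1 2020–Q4 2020: $10,392 + $17,325 + $1,307 + $36,448 = $65,472 (under)
Q2 2020–Q1 2021: $17,325 + $1,307 + $36,448 + $8,009 = $63,089 (under)
5 windows exceed the threshold.

5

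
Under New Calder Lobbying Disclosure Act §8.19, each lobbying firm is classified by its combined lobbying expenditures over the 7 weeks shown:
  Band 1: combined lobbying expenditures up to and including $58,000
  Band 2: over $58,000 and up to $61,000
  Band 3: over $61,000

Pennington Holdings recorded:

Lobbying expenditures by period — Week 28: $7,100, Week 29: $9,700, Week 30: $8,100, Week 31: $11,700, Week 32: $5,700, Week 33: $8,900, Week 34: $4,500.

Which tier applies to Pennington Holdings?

Band 1

Combined lobbying expenditures: $7,100 + $9,700 + $8,100 + $11,700 + $5,700 + $8,900 + $4,500 = $55,700.
$55,700 ≤ $58,000, so Band 1 applies.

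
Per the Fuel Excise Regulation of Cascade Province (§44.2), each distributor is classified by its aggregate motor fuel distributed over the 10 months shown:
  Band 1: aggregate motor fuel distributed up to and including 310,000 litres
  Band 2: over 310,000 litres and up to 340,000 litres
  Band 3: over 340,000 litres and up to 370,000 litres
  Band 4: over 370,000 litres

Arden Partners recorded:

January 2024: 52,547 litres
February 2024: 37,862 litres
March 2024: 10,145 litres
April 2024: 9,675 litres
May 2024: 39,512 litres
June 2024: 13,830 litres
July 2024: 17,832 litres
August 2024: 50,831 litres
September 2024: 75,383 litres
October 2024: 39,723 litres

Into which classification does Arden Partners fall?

Aggregate motor fuel distributed: 52,547 litres + 37,862 litres + 10,145 litres + 9,675 litres + 39,512 litres + 13,830 litres + 17,832 litres + 50,831 litres + 75,383 litres + 39,723 litres = 347,340 litres.
340,000 litres < 347,340 litres ≤ 370,000 litres, so Band 3 applies.

Band 3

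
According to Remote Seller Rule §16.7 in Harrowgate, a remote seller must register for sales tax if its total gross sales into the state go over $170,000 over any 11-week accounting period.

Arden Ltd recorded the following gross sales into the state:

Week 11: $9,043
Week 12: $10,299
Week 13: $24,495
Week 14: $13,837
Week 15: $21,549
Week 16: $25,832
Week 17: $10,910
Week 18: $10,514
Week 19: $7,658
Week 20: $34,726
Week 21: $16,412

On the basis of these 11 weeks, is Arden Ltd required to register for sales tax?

Yes

Total gross sales into the state: $9,043 + $10,299 + $24,495 + $13,837 + $21,549 + $25,832 + $10,910 + $10,514 + $7,658 + $34,726 + $16,412 = $185,275.
$185,275 > $170,000, so the threshold is exceeded.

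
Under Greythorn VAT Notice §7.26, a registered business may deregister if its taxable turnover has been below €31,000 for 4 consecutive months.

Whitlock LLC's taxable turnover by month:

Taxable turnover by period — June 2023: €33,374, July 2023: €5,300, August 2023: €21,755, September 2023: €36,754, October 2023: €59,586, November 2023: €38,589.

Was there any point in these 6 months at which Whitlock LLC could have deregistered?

Months below €31,000: July 2023, August 2023.
Longest run of consecutive months below the threshold: 2.
2 < 4, so Whitlock LLC never became eligible.

No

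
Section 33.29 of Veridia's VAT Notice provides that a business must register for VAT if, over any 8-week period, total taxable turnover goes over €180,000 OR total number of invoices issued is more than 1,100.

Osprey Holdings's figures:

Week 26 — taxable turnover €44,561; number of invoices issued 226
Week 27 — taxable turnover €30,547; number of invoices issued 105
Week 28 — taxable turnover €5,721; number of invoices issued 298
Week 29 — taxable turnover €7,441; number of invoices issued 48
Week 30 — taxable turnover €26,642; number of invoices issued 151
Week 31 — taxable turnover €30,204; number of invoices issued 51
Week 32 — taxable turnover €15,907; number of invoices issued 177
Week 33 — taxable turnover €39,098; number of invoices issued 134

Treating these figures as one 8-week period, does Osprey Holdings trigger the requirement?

Total taxable turnover: €44,561 + €30,547 + €5,721 + €7,441 + €26,642 + €30,204 + €15,907 + €39,098 = €200,121 (> €180,000).
Total number of invoices issued: 226 + 105 + 298 + 48 + 151 + 51 + 177 + 134 = 1,190 (> 1,100).
The test is 'or': at least one threshold is exceeded.

Yes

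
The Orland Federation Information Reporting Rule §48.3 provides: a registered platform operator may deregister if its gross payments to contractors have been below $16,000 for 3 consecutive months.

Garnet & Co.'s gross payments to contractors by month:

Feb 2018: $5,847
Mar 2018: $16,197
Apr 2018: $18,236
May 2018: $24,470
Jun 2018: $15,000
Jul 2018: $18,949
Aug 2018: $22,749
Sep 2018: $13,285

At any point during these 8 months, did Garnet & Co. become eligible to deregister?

No

Months below $16,000: Feb 2018, Jun 2018, Sep 2018.
Longest run of consecutive months below the threshold: 1.
1 < 3, so Garnet & Co. never became eligible.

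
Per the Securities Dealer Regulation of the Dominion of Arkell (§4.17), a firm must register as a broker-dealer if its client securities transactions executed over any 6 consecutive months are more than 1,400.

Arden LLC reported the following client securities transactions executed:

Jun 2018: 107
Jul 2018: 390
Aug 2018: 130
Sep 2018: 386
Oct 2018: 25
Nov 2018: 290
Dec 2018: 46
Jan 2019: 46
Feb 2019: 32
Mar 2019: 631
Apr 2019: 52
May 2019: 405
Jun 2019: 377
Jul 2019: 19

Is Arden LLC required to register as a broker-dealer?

Jun 2018–Nov 2018: 107 + 390 + 130 + 386 + 25 + 290 = 1,328 (under)
Jul 2018–Dec 2018: 390 + 130 + 386 + 25 + 290 + 46 = 1,267 (under)
Aug 2018–Jan 2019: 130 + 386 + 25 + 290 + 46 + 46 = 923 (under)
Sep 2018–Feb 2019: 386 + 25 + 290 + 46 + 46 + 32 = 825 (under)
Oct 2018–Mar 2019: 25 + 290 + 46 + 46 + 32 + 631 = 1,070 (under)
Nov 2018–Apr 2019: 290 + 46 + 46 + 32 + 631 + 52 = 1,097 (under)
Dec 2018–May 2019: 46 + 46 + 32 + 631 + 52 + 405 = 1,212 (under)
Jan 2019–Jun 2019: 46 + 32 + 631 + 52 + 405 + 377 = 1,543 (over)
Feb 2019–Jul 2019: 32 + 631 + 52 + 405 + 377 + 19 = 1,516 (over)
At least one window exceeds 1,400.

Yes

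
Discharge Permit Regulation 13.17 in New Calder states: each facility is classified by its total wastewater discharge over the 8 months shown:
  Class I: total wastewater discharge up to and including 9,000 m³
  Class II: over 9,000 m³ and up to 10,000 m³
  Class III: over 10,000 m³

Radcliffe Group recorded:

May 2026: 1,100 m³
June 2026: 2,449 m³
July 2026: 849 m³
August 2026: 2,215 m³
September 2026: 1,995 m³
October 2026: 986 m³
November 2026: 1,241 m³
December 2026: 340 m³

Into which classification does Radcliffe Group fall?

Class III

Total wastewater discharge: 1,100 m³ + 2,449 m³ + 849 m³ + 2,215 m³ + 1,995 m³ + 986 m³ + 1,241 m³ + 340 m³ = 11,175 m³.
11,175 m³ > 10,000 m³, so Class III applies.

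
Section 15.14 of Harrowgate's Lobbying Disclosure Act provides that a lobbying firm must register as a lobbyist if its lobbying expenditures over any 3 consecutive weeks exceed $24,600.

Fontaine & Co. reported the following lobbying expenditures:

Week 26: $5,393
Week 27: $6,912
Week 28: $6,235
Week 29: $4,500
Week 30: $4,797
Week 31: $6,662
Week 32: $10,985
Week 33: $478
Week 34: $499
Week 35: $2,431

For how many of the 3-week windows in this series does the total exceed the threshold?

Week 26–Week 28: $5,393 + $6,912 + $6,235 = $18,540 (under)
Week 27–Week 29: $6,912 + $6,235 + $4,500 = $17,647 (under)
Week 28–Week 30: $6,235 + $4,500 + $4,797 = $15,532 (under)
Week 29–Week 31: $4,500 + $4,797 + $6,662 = $15,959 (under)
Week 30–Week 32: $4,797 + $6,662 + $10,985 = $22,444 (under)
Week 31–Week 33: $6,662 + $10,985 + $478 = $18,125 (under)
Week 32–Week 34: $10,985 + $478 + $499 = $11,962 (under)
Week 33–Week 35: $478 + $499 + $2,431 = $3,408 (under)
0 windows exceed the threshold.

0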